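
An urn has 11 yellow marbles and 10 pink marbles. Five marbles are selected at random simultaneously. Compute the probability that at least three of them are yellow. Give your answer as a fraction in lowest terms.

1243/2261

Sum the hypergeometric tail for j = 3,…,5 yellow marbles.
Favorable = C(11,3)·C(10,2) + C(11,4)·C(10,1) + C(11,5)·C(10,0) = 11187; total = C(21,5) = 20349.
P = 11187/20349 = 1243/2261 ≈ 0.5498.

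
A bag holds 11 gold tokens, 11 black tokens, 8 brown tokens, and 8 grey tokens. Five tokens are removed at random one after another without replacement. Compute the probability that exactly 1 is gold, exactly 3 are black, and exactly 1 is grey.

2420/83657

Unordered draws without replacement: count favorable combinations over C(38,5).
Favorable = C(11,1) · C(11,3) · C(8,0) · C(8,1) = 14520; total = C(38,5) = 501942.
P = 14520/501942 = 2420/83657 ≈ 0.0289.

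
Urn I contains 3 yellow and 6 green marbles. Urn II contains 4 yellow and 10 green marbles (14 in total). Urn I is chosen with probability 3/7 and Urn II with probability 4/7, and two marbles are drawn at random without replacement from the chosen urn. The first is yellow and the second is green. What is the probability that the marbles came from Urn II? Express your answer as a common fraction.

P(E | Urn I) = 1/4; P(E | Urn II) = 20/91.
P(E) = 3/7·1/4 + 4/7·20/91 = 593/2548.
By Bayes' rule, P(Urn II | E) = 80/637 / 593/2548 = 320/593 ≈ 0.5396.

320/593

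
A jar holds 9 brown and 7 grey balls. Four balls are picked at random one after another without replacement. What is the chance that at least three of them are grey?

5/26

Sum the hypergeometric tail for j = 3,…,4 grey balls.
Favorable = C(7,3)·C(9,1) + C(7,4)·C(9,0) = 350; total = C(16,4) = 1820.
P = 350/1820 = 5/26 ≈ 0.1923.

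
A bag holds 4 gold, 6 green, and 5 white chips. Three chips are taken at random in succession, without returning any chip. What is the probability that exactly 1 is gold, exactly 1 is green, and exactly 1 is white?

Unordered draws without replacement: count favorable combinations over C(15,3).
Favorable = C(4,1) · C(6,1) · C(5,1) = 120; total = C(15,3) = 455.
P = 120/455 = 24/91 ≈ 0.2637.

24/91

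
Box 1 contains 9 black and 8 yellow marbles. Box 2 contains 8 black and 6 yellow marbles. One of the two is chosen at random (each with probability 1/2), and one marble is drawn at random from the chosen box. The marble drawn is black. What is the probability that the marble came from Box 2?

68/131

P(black | Box 1) = 9/17; P(black | Box 2) = 4/7.
P(black) = 1/2·9/17 + 1/2·4/7 = 131/238.
By Bayes' rule, P(Box 2 | black) = 2/7 / 131/238 = 68/131 ≈ 0.5191.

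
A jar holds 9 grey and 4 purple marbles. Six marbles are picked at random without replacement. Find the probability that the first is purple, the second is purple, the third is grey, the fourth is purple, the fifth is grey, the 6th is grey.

7/715

Multiply the conditional probability of each draw in order, without replacement, so each draw removes one from its color and from the total.
P = (4/13) · (3/12) · (9/11) · (2/10) · (8/9) · (7/8) = 7/715 ≈ 0.0098.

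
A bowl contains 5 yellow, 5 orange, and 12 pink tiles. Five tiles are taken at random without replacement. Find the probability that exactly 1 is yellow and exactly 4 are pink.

25/266

Unordered draws without replacement: count favorable combinations over C(22,5).
Favorable = C(5,1) · C(5,0) · C(12,4) = 2475; total = C(22,5) = 26334.
P = 2475/26334 = 25/266 ≈ 0.0940.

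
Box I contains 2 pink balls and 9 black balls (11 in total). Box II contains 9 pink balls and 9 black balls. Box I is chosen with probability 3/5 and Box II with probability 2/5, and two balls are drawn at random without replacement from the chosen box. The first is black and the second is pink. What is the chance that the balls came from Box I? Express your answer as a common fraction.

P(E | Box I) = 9/55; P(E | Box II) = 9/34.
P(E) = 3/5·9/55 + 2/5·9/34 = 954/4675.
By Bayes' rule, P(Box I | E) = 27/275 / 954/4675 = 51/106 ≈ 0.4811.

51/106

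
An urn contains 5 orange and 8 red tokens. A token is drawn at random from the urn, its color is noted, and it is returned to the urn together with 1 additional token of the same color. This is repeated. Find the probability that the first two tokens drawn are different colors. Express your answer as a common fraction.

40/91

Either orange then red, or red then orange; after the first draw the total is 14.
P = (5/13)·(8/14) + (8/13)·(5/14) = 40/91 ≈ 0.4396.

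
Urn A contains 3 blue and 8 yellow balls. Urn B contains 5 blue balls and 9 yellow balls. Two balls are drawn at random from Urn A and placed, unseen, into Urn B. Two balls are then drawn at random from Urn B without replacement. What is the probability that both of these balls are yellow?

Condition on how many of the transferred balls are yellow (from Urn A: 8 yellow of 11; then Urn B has 16 total).
  0 yellow: C(8,0)C(3,2)/C(11,2) = 3/55; then P = C(9,2)/C(16,2) = 3/10
  1 yellow: C(8,1)C(3,1)/C(11,2) = 24/55; then P = C(10,2)/C(16,2) = 3/8
  2 yellow: C(8,2)C(3,0)/C(11,2) = 28/55; then P = C(11,2)/C(16,2) = 11/24
P(both yellow) = 31/75 ≈ 0.4133.

31/75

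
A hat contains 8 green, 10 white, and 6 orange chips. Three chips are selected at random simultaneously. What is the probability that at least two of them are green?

63/253

Sum the hypergeometric tail for j = 2,…,3 green chips.
Favorable = C(8,2)·C(16,1) + C(8,3)·C(16,0) = 504; total = C(24,3) = 2024.
P = 504/2024 = 63/253 ≈ 0.2490.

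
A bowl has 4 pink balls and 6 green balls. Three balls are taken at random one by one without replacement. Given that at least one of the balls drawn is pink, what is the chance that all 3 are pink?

1/25

P(all 3 pink) = C(4,3)/C(10,3) = 1/30; P(at least one pink) = 1 − C(6,3)/C(10,3) = 5/6.
Since 'all 3 pink' ⊆ 'at least one pink', P(all 3 | at least one) = 1/30 / 5/6 = 1/25 ≈ 0.0400.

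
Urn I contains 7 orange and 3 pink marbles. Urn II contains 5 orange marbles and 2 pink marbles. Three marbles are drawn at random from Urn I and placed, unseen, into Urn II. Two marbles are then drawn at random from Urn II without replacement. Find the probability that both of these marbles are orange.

Condition on how many of the transferred marbles are orange (from Urn I: 7 orange of 10; then Urn II has 10 total).
  0 orange: C(7,0)C(3,3)/C(10,3) = 1/120; then P = C(5,2)/C(10,2) = 2/9
  1 orange: C(7,1)C(3,2)/C(10,3) = 7/40; then P = C(6,2)/C(10,2) = 1/3
  2 orange: C(7,2)C(3,1)/C(10,3) = 21/40; then P = C(7,2)/C(10,2) = 7/15
  3 orange: C(7,3)C(3,0)/C(10,3) = 7/24; then P = C(8,2)/C(10,2) = 28/45
P(both orange) = 73/150 ≈ 0.4867.

73/150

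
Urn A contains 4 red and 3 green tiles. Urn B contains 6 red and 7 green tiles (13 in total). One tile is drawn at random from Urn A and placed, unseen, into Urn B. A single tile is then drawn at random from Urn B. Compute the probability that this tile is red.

Condition on how many of the transferred tiles are red (from Urn A: 4 red of 7; then Urn B has 14 total).
  0 red: C(4,0)C(3,1)/C(7,1) = 3/7; then P = 6/14
  1 red: C(4,1)C(3,0)/C(7,1) = 4/7; then P = 7/14
P(red from Urn B) = 23/49 ≈ 0.4694.

23/49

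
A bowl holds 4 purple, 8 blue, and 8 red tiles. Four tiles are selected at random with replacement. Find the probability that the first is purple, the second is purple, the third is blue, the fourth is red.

Multiply the conditional probability of each draw in order, with replacement (the composition resets each draw).
P = (4/20) · (4/20) · (8/20) · (8/20) = 4/625 ≈ 0.0064.

4/625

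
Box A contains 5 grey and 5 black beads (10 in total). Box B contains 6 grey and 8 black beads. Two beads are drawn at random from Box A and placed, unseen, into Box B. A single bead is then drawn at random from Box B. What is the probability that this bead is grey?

Condition on how many of the transferred beads are grey (from Box A: 5 grey of 10; then Box B has 16 total).
  0 grey: C(5,0)C(5,2)/C(10,2) = 2/9; then P = 6/16
  1 grey: C(5,1)C(5,1)/C(10,2) = 5/9; then P = 7/16
  2 grey: C(5,2)C(5,0)/C(10,2) = 2/9; then P = 8/16
P(grey from Box B) = 7/16 ≈ 0.4375.

7/16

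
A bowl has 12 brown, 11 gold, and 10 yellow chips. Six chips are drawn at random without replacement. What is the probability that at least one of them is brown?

Use the complement: P(at least one brown) = 1 − P(no brown).
P(none) = C(21,6)/C(33,6) = 54264/1107568.
So P = 1 − 54264/1107568 = 18809/19778 ≈ 0.9510.

18809/19778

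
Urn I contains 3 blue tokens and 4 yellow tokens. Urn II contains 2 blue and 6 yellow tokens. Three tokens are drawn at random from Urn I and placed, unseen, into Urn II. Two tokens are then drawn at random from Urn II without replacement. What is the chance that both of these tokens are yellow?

183/385

Condition on how many of the transferred tokens are yellow (from Urn I: 4 yellow of 7; then Urn II has 11 total).
  0 yellow: C(4,0)C(3,3)/C(7,3) = 1/35; then P = C(6,2)/C(11,2) = 3/11
  1 yellow: C(4,1)C(3,2)/C(7,3) = 12/35; then P = C(7,2)/C(11,2) = 21/55
  2 yellow: C(4,2)C(3,1)/C(7,3) = 18/35; then P = C(8,2)/C(11,2) = 28/55
  3 yellow: C(4,3)C(3,0)/C(7,3) = 4/35; then P = C(9,2)/C(11,2) = 36/55
P(both yellow) = 183/385 ≈ 0.4753.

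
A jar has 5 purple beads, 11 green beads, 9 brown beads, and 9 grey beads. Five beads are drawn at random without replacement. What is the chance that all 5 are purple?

Unordered draws without replacement: count favorable combinations over C(34,5).
Favorable = C(5,5) · C(11,0) · C(9,0) · C(9,0) = 1; total = C(34,5) = 278256.
P = 1/278256 = 1/278256 ≈ 0.0000.

1/278256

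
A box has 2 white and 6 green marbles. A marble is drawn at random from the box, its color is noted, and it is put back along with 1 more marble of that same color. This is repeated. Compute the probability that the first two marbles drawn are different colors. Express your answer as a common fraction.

1/3

Either white then green, or green then white; after the first draw the total is 9.
P = (2/8)·(6/9) + (6/8)·(2/9) = 1/3 ≈ 0.3333.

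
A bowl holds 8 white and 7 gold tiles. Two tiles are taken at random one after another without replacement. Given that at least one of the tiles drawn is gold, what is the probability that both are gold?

P(both gold) = C(7,2)/C(15,2) = 1/5; P(at least one gold) = 1 − C(8,2)/C(15,2) = 11/15.
Since 'both gold' ⊆ 'at least one gold', P(both | at least one) = 1/5 / 11/15 = 3/11 ≈ 0.2727.

3/11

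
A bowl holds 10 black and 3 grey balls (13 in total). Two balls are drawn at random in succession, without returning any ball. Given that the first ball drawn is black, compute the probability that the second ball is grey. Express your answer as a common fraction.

1/4

After removing 1 black, the bowl has 3 grey out of 12 remaining.
P(second is grey | given) = 3/12 = 1/4 ≈ 0.2500.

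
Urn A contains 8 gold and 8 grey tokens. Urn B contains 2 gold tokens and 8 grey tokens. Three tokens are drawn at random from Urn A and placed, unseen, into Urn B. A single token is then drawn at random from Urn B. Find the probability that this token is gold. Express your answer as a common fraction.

Condition on how many of the transferred tokens are gold (from Urn A: 8 gold of 16; then Urn B has 13 total).
  0 gold: C(8,0)C(8,3)/C(16,3) = 1/10; then P = 2/13
  1 gold: C(8,1)C(8,2)/C(16,3) = 2/5; then P = 3/13
  2 gold: C(8,2)C(8,1)/C(16,3) = 2/5; then P = 4/13
  3 gold: C(8,3)C(8,0)/C(16,3) = 1/10; then P = 5/13
P(gold from Urn B) = 7/26 ≈ 0.2692.

7/26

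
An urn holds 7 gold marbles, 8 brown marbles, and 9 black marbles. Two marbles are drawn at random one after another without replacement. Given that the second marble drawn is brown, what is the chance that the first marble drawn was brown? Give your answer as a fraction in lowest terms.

7/23

P(first=brown and the second marble drawn is brown) = (8/24)·(7/23) = 7/69.
P(the second marble drawn is brown) = Σ over first color = 7/69 + 7/69 + 3/23 = 1/3.
By Bayes, P(first=brown | the second marble drawn is brown) = 7/69 / 1/3 = 7/23 ≈ 0.3043.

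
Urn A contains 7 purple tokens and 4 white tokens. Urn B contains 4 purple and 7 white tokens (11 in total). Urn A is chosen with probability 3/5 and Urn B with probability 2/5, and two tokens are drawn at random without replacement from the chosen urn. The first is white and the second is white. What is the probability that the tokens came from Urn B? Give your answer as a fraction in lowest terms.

7/10

P(E | Urn A) = 6/55; P(E | Urn B) = 21/55.
P(E) = 3/5·6/55 + 2/5·21/55 = 12/55.
By Bayes' rule, P(Urn B | E) = 42/275 / 12/55 = 7/10 ≈ 0.7000.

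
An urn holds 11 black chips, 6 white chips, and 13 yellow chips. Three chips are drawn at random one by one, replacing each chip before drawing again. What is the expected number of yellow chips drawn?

By linearity of expectation, E[X] = Σ P(draw i is yellow); each independent draw has P(yellow) = 13/30.
E[X] = 3 · 13/30 = 13/10 ≈ 1.3000.

13/10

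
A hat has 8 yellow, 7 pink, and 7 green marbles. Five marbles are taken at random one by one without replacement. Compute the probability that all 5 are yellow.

Unordered draws without replacement: count favorable combinations over C(22,5).
Favorable = C(8,5) · C(7,0) · C(7,0) = 56; total = C(22,5) = 26334.
P = 56/26334 = 4/1881 ≈ 0.0021.

4/1881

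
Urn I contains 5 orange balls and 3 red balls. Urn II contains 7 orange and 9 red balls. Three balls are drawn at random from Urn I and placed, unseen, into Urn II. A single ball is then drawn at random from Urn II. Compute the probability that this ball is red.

81/152

Condition on how many of the transferred balls are red (from Urn I: 3 red of 8; then Urn II has 19 total).
  0 red: C(3,0)C(5,3)/C(8,3) = 5/28; then P = 9/19
  1 red: C(3,1)C(5,2)/C(8,3) = 15/28; then P = 10/19
  2 red: C(3,2)C(5,1)/C(8,3) = 15/56; then P = 11/19
  3 red: C(3,3)C(5,0)/C(8,3) = 1/56; then P = 12/19
P(red from Urn II) = 81/152 ≈ 0.5329.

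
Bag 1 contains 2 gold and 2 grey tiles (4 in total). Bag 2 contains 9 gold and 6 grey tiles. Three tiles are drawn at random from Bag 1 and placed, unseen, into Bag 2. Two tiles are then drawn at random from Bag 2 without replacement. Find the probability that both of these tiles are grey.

Condition on how many of the transferred tiles are grey (from Bag 1: 2 grey of 4; then Bag 2 has 18 total).
  1 grey: C(2,1)C(2,2)/C(4,3) = 1/2; then P = C(7,2)/C(18,2) = 7/51
  2 grey: C(2,2)C(2,1)/C(4,3) = 1/2; then P = C(8,2)/C(18,2) = 28/153
P(both grey) = 49/306 ≈ 0.1601.

49/306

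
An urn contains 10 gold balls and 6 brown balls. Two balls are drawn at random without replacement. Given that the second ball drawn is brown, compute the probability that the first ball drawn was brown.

1/3

P(first=brown and the second ball drawn is brown) = (6/16)·(5/15) = 1/8.
P(the second ball drawn is brown) = Σ over first color = 1/4 + 1/8 = 3/8.
By Bayes, P(first=brown | the second ball drawn is brown) = 1/8 / 3/8 = 1/3 ≈ 0.3333.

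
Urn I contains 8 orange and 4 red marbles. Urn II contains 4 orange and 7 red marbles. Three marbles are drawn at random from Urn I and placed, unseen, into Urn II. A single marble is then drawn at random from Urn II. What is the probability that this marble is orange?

3/7

Condition on how many of the transferred marbles are orange (from Urn I: 8 orange of 12; then Urn II has 14 total).
  0 orange: C(8,0)C(4,3)/C(12,3) = 1/55; then P = 4/14
  1 orange: C(8,1)C(4,2)/C(12,3) = 12/55; then P = 5/14
  2 orange: C(8,2)C(4,1)/C(12,3) = 28/55; then P = 6/14
  3 orange: C(8,3)C(4,0)/C(12,3) = 14/55; then P = 7/14
P(orange from Urn II) = 3/7 ≈ 0.4286.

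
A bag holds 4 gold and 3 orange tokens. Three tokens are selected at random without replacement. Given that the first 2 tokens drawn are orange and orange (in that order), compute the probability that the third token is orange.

1/5

After removing 2 orange, the bag has 1 orange out of 5 remaining.
P(third is orange | given) = 1/5 ≈ 0.2000.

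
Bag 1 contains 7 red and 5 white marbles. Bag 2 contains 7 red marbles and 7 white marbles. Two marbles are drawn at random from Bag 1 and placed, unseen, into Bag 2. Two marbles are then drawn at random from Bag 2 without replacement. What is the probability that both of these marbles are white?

1781/7920

Condition on how many of the transferred marbles are white (from Bag 1: 5 white of 12; then Bag 2 has 16 total).
  0 white: C(5,0)C(7,2)/C(12,2) = 7/22; then P = C(7,2)/C(16,2) = 7/40
  1 white: C(5,1)C(7,1)/C(12,2) = 35/66; then P = C(8,2)/C(16,2) = 7/30
  2 white: C(5,2)C(7,0)/C(12,2) = 5/33; then P = C(9,2)/C(16,2) = 3/10
P(both white) = 1781/7920 ≈ 0.2249.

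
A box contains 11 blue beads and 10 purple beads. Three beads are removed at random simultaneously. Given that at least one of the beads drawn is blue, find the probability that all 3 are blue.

P(all 3 blue) = C(11,3)/C(21,3) = 33/266; P(at least one blue) = 1 − C(10,3)/C(21,3) = 121/133.
Since 'all 3 blue' ⊆ 'at least one blue', P(all 3 | at least one) = 33/266 / 121/133 = 3/22 ≈ 0.1364.

3/22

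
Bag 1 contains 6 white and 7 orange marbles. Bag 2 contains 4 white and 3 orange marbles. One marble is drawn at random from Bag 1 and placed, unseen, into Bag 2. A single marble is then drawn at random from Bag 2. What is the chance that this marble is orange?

Condition on how many of the transferred marbles are orange (from Bag 1: 7 orange of 13; then Bag 2 has 8 total).
  0 orange: C(7,0)C(6,1)/C(13,1) = 6/13; then P = 3/8
  1 orange: C(7,1)C(6,0)/C(13,1) = 7/13; then P = 4/8
P(orange from Bag 2) = 23/52 ≈ 0.4423.

23/52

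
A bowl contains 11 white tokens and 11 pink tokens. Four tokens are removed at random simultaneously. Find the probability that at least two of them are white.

94/133

Sum the hypergeometric tail for j = 2,…,4 white tokens.
Favorable = C(11,2)·C(11,2) + C(11,3)·C(11,1) + C(11,4)·C(11,0) = 5170; total = C(22,4) = 7315.
P = 5170/7315 = 94/133 ≈ 0.7068.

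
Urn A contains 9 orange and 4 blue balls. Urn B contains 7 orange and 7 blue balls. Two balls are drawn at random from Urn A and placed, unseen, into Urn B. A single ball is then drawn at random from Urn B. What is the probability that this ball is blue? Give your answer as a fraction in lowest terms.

Condition on how many of the transferred balls are blue (from Urn A: 4 blue of 13; then Urn B has 16 total).
  0 blue: C(4,0)C(9,2)/C(13,2) = 6/13; then P = 7/16
  1 blue: C(4,1)C(9,1)/C(13,2) = 6/13; then P = 8/16
  2 blue: C(4,2)C(9,0)/C(13,2) = 1/13; then P = 9/16
P(blue from Urn B) = 99/208 ≈ 0.4760.

99/208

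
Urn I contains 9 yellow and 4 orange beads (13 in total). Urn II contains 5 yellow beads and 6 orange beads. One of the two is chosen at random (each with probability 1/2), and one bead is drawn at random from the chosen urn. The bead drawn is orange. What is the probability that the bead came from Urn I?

22/61

P(orange | Urn I) = 4/13; P(orange | Urn II) = 6/11.
P(orange) = 1/2·4/13 + 1/2·6/11 = 61/143.
By Bayes' rule, P(Urn I | orange) = 2/13 / 61/143 = 22/61 ≈ 0.3607.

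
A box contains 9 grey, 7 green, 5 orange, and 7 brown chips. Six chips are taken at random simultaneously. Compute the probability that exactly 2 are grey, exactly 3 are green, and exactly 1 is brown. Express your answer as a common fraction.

7/299

Unordered draws without replacement: count favorable combinations over C(28,6).
Favorable = C(9,2) · C(7,3) · C(5,0) · C(7,1) = 8820; total = C(28,6) = 376740.
P = 8820/376740 = 7/299 ≈ 0.0234.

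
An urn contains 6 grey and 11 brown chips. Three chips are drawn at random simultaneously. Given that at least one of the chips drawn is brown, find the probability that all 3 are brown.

1/4

P(all 3 brown) = C(11,3)/C(17,3) = 33/136; P(at least one brown) = 1 − C(6,3)/C(17,3) = 33/34.
Since 'all 3 brown' ⊆ 'at least one brown', P(all 3 | at least one) = 33/136 / 33/34 = 1/4 ≈ 0.2500.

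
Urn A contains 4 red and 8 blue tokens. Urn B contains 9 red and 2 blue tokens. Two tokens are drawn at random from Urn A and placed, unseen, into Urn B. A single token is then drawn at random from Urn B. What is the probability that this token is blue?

Condition on how many of the transferred tokens are blue (from Urn A: 8 blue of 12; then Urn B has 13 total).
  0 blue: C(8,0)C(4,2)/C(12,2) = 1/11; then P = 2/13
  1 blue: C(8,1)C(4,1)/C(12,2) = 16/33; then P = 3/13
  2 blue: C(8,2)C(4,0)/C(12,2) = 14/33; then P = 4/13
P(blue from Urn B) = 10/39 ≈ 0.2564.

10/39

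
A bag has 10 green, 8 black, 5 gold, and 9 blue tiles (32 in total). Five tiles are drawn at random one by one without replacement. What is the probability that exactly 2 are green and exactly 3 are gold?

Unordered draws without replacement: count favorable combinations over C(32,5).
Favorable = C(10,2) · C(8,0) · C(5,3) · C(9,0) = 450; total = C(32,5) = 201376.
P = 450/201376 = 225/100688 ≈ 0.0022.

225/100688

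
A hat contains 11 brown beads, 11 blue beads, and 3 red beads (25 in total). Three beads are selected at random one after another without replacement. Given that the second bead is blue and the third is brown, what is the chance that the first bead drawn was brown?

10/23

P(first=brown and the second bead is blue and the third is brown) = (11/25)·(11/24)·(10/23) = 121/1380.
P(E) = Σ over first color = 121/1380 + 121/1380 + 121/4600 = 121/600.
By Bayes, P(first=brown | E) = 121/1380 / 121/600 = 10/23 ≈ 0.4348.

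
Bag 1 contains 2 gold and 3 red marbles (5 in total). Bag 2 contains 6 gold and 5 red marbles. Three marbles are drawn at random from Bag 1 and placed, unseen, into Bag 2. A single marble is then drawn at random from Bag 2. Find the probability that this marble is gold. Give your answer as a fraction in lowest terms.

Condition on how many of the transferred marbles are gold (from Bag 1: 2 gold of 5; then Bag 2 has 14 total).
  0 gold: C(2,0)C(3,3)/C(5,3) = 1/10; then P = 6/14
  1 gold: C(2,1)C(3,2)/C(5,3) = 3/5; then P = 7/14
  2 gold: C(2,2)C(3,1)/C(5,3) = 3/10; then P = 8/14
P(gold from Bag 2) = 18/35 ≈ 0.5143.

18/35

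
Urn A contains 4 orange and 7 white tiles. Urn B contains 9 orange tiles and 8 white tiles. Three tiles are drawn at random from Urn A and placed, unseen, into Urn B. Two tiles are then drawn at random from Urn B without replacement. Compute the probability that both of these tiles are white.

2443/10450

Condition on how many of the transferred tiles are white (from Urn A: 7 white of 11; then Urn B has 20 total).
  0 white: C(7,0)C(4,3)/C(11,3) = 4/165; then P = C(8,2)/C(20,2) = 14/95
  1 white: C(7,1)C(4,2)/C(11,3) = 14/55; then P = C(9,2)/C(20,2) = 18/95
  2 white: C(7,2)C(4,1)/C(11,3) = 28/55; then P = C(10,2)/C(20,2) = 9/38
  3 white: C(7,3)C(4,0)/C(11,3) = 7/33; then P = C(11,2)/C(20,2) = 11/38
P(both white) = 2443/10450 ≈ 0.2338.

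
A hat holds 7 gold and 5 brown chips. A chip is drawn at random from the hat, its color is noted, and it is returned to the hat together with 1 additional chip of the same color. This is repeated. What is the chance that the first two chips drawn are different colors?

Either gold then brown, or brown then gold; after the first draw the total is 13.
P = (7/12)·(5/13) + (5/12)·(7/13) = 35/78 ≈ 0.4487.

35/78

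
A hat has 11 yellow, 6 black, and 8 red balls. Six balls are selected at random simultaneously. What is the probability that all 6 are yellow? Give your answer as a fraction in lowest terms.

3/1150

Unordered draws without replacement: count favorable combinations over C(25,6).
Favorable = C(11,6) · C(6,0) · C(8,0) = 462; total = C(25,6) = 177100.
P = 462/177100 = 3/1150 ≈ 0.0026.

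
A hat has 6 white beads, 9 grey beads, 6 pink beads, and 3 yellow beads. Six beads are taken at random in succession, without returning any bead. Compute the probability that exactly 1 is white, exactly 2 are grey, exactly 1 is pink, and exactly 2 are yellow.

Unordered draws without replacement: count favorable combinations over C(24,6).
Favorable = C(6,1) · C(9,2) · C(6,1) · C(3,2) = 3888; total = C(24,6) = 134596.
P = 3888/134596 = 972/33649 ≈ 0.0289.

972/33649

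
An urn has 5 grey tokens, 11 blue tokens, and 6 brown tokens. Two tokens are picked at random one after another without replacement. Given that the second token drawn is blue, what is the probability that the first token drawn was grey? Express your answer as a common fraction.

P(first=grey and the second token drawn is blue) = (5/22)·(11/21) = 5/42.
P(the second token drawn is blue) = Σ over first color = 5/42 + 5/21 + 1/7 = 1/2.
By Bayes, P(first=grey | the second token drawn is blue) = 5/42 / 1/2 = 5/21 ≈ 0.2381.

5/21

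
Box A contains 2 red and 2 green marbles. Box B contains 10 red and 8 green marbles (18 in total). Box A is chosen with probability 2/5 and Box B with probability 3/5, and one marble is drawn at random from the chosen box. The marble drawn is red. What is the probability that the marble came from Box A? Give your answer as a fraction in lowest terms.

P(red | Box A) = 1/2; P(red | Box B) = 5/9.
P(red) = 2/5·1/2 + 3/5·5/9 = 8/15.
By Bayes' rule, P(Box A | red) = 1/5 / 8/15 = 3/8 ≈ 0.3750.

3/8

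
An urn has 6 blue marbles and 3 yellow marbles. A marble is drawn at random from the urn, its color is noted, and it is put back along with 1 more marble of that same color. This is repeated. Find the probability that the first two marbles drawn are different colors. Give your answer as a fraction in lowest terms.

2/5

Either yellow then blue, or blue then yellow; after the first draw the total is 10.
P = (3/9)·(6/10) + (6/9)·(3/10) = 2/5 ≈ 0.4000.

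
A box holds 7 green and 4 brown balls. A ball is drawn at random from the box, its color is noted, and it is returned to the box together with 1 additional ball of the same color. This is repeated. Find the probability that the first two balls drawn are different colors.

14/33

Either brown then green, or green then brown; after the first draw the total is 12.
P = (4/11)·(7/12) + (7/11)·(4/12) = 14/33 ≈ 0.4242.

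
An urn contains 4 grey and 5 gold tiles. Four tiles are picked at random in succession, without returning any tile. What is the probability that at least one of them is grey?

Use the complement: P(at least one grey) = 1 − P(no grey).
P(none) = C(5,4)/C(9,4) = 5/126.
So P = 1 − 5/126 = 121/126 ≈ 0.9603.

121/126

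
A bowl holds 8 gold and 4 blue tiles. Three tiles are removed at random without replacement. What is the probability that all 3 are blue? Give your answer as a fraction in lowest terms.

1/55

Unordered draws without replacement: count favorable combinations over C(12,3).
Favorable = C(8,0) · C(4,3) = 4; total = C(12,3) = 220.
P = 4/220 = 1/55 ≈ 0.0182.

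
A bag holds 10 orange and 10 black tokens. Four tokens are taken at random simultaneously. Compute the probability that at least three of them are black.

Sum the hypergeometric tail for j = 3,…,4 black tokens.
Favorable = C(10,3)·C(10,1) + C(10,4)·C(10,0) = 1410; total = C(20,4) = 4845.
P = 1410/4845 = 94/323 ≈ 0.2910.

94/323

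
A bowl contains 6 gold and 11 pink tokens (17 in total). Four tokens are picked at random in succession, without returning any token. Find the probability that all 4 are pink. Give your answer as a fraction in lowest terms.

Unordered draws without replacement: count favorable combinations over C(17,4).
Favorable = C(6,0) · C(11,4) = 330; total = C(17,4) = 2380.
P = 330/2380 = 33/238 ≈ 0.1387.

33/238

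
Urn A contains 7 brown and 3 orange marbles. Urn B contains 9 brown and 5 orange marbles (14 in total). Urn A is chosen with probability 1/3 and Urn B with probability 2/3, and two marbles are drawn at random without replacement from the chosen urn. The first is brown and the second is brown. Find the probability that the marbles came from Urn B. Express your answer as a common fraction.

1080/1717

P(E | Urn A) = 7/15; P(E | Urn B) = 36/91.
P(E) = 1/3·7/15 + 2/3·36/91 = 1717/4095.
By Bayes' rule, P(Urn B | E) = 24/91 / 1717/4095 = 1080/1717 ≈ 0.6290.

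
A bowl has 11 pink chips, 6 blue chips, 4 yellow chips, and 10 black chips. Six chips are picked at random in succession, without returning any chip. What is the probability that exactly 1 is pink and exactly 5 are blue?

Unordered draws without replacement: count favorable combinations over C(31,6).
Favorable = C(11,1) · C(6,5) · C(4,0) · C(10,0) = 66; total = C(31,6) = 736281.
P = 66/736281 = 22/245427 ≈ 0.0001.

22/245427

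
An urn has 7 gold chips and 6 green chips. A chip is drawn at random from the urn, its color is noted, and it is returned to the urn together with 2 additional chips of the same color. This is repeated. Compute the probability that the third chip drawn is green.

6/13

Sum over the four possibilities for the first two draws (green/not-green each), tracking how the green count and total change by +2 per draw.
P(third is green) = 6/13 ≈ 0.4615. (In a Pólya urn every draw has the same marginal probability 6/13.)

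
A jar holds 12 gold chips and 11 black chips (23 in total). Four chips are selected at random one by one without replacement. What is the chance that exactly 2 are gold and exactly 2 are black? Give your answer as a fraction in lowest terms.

Unordered draws without replacement: count favorable combinations over C(23,4).
Favorable = C(12,2) · C(11,2) = 3630; total = C(23,4) = 8855.
P = 3630/8855 = 66/161 ≈ 0.4099.

66/161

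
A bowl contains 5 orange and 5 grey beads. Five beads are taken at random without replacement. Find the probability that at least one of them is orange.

Use the complement: P(at least one orange) = 1 − P(no orange).
P(none) = C(5,5)/C(10,5) = 1/252.
So P = 1 − 1/252 = 251/252 ≈ 0.9960.

251/252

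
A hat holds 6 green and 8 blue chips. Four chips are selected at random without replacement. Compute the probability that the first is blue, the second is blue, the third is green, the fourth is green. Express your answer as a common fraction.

Multiply the conditional probability of each draw in order, without replacement, so each draw removes one from its color and from the total.
P = (8/14) · (7/13) · (6/12) · (5/11) = 10/143 ≈ 0.0699.

10/143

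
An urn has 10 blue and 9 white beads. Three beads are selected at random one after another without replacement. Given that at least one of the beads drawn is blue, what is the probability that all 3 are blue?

P(all 3 blue) = C(10,3)/C(19,3) = 40/323; P(at least one blue) = 1 − C(9,3)/C(19,3) = 295/323.
Since 'all 3 blue' ⊆ 'at least one blue', P(all 3 | at least one) = 40/323 / 295/323 = 8/59 ≈ 0.1356.

8/59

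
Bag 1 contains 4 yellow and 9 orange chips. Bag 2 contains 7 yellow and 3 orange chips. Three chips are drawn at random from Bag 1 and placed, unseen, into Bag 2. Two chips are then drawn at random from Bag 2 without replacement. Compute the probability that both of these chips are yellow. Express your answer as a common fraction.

60/169

Condition on how many of the transferred chips are yellow (from Bag 1: 4 yellow of 13; then Bag 2 has 13 total).
  0 yellow: C(4,0)C(9,3)/C(13,3) = 42/143; then P = C(7,2)/C(13,2) = 7/26
  1 yellow: C(4,1)C(9,2)/C(13,3) = 72/143; then P = C(8,2)/C(13,2) = 14/39
  2 yellow: C(4,2)C(9,1)/C(13,3) = 27/143; then P = C(9,2)/C(13,2) = 6/13
  3 yellow: C(4,3)C(9,0)/C(13,3) = 2/143; then P = C(10,2)/C(13,2) = 15/26
P(both yellow) = 60/169 ≈ 0.3550.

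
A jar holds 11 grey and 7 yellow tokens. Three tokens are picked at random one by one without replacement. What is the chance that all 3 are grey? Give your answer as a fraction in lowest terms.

55/272

Unordered draws without replacement: count favorable combinations over C(18,3).
Favorable = C(11,3) · C(7,0) = 165; total = C(18,3) = 816.
P = 165/816 = 55/272 ≈ 0.2022.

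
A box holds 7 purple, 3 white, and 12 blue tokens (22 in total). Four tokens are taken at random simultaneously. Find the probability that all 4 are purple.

Unordered draws without replacement: count favorable combinations over C(22,4).
Favorable = C(7,4) · C(3,0) · C(12,0) = 35; total = C(22,4) = 7315.
P = 35/7315 = 1/209 ≈ 0.0048.

1/209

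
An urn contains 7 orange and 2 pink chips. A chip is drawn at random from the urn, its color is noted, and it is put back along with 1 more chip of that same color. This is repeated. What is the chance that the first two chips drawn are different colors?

Either pink then orange, or orange then pink; after the first draw the total is 10.
P = (2/9)·(7/10) + (7/9)·(2/10) = 14/45 ≈ 0.3111.

14/45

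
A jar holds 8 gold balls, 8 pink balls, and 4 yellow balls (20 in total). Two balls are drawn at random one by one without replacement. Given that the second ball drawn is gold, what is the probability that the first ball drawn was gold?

7/19

P(first=gold and the second ball drawn is gold) = (8/20)·(7/19) = 14/95.
P(the second ball drawn is gold) = Σ over first color = 14/95 + 16/95 + 8/95 = 2/5.
By Bayes, P(first=gold | the second ball drawn is gold) = 14/95 / 2/5 = 7/19 ≈ 0.3684.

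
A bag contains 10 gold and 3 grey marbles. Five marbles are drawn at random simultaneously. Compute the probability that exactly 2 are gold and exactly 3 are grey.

5/143

Unordered draws without replacement: count favorable combinations over C(13,5).
Favorable = C(10,2) · C(3,3) = 45; total = C(13,5) = 1287.
P = 45/1287 = 5/143 ≈ 0.0350.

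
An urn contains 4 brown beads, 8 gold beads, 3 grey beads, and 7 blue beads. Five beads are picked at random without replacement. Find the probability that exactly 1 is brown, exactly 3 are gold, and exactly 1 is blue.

112/1881

Unordered draws without replacement: count favorable combinations over C(22,5).
Favorable = C(4,1) · C(8,3) · C(3,0) · C(7,1) = 1568; total = C(22,5) = 26334.
P = 1568/26334 = 112/1881 ≈ 0.0595.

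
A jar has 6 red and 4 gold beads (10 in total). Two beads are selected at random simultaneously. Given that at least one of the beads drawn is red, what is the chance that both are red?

P(both red) = C(6,2)/C(10,2) = 1/3; P(at least one red) = 1 − C(4,2)/C(10,2) = 13/15.
Since 'both red' ⊆ 'at least one red', P(both | at least one) = 1/3 / 13/15 = 5/13 ≈ 0.3846.

5/13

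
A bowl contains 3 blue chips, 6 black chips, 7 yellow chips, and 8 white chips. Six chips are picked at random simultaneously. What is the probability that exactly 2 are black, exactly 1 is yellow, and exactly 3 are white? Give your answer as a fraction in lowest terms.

Unordered draws without replacement: count favorable combinations over C(24,6).
Favorable = C(3,0) · C(6,2) · C(7,1) · C(8,3) = 5880; total = C(24,6) = 134596.
P = 5880/134596 = 210/4807 ≈ 0.0437.

210/4807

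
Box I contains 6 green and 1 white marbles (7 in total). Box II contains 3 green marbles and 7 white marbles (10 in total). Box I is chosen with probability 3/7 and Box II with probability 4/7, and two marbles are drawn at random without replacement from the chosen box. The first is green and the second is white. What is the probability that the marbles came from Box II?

98/143

P(E | Box I) = 1/7; P(E | Box II) = 7/30.
P(E) = 3/7·1/7 + 4/7·7/30 = 143/735.
By Bayes' rule, P(Box II | E) = 2/15 / 143/735 = 98/143 ≈ 0.6853.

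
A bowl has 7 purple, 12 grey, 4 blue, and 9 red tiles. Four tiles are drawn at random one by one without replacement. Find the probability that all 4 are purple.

Unordered draws without replacement: count favorable combinations over C(32,4).
Favorable = C(7,4) · C(12,0) · C(4,0) · C(9,0) = 35; total = C(32,4) = 35960.
P = 35/35960 = 7/7192 ≈ 0.0010.

7/7192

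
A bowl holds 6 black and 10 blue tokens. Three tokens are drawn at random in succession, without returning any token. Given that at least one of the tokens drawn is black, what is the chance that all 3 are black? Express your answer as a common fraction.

1/22

P(all 3 black) = C(6,3)/C(16,3) = 1/28; P(at least one black) = 1 − C(10,3)/C(16,3) = 11/14.
Since 'all 3 black' ⊆ 'at least one black', P(all 3 | at least one) = 1/28 / 11/14 = 1/22 ≈ 0.0455.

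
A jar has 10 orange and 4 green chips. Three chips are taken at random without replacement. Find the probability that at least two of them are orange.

Sum the hypergeometric tail for j = 2,…,3 orange chips.
Favorable = C(10,2)·C(4,1) + C(10,3)·C(4,0) = 300; total = C(14,3) = 364.
P = 300/364 = 75/91 ≈ 0.8242.

75/91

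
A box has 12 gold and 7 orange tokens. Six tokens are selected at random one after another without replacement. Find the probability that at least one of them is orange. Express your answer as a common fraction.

312/323

Use the complement: P(at least one orange) = 1 − P(no orange).
P(none) = C(12,6)/C(19,6) = 924/27132.
So P = 1 − 924/27132 = 312/323 ≈ 0.9659.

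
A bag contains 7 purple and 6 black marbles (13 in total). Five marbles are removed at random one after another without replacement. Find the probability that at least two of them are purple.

392/429

Sum the hypergeometric tail for j = 2,…,5 purple marbles.
Favorable = C(7,2)·C(6,3) + C(7,3)·C(6,2) + C(7,4)·C(6,1) + C(7,5)·C(6,0) = 1176; total = C(13,5) = 1287.
P = 1176/1287 = 392/429 ≈ 0.9138.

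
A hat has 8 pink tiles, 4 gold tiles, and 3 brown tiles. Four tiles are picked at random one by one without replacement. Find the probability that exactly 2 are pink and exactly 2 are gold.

Unordered draws without replacement: count favorable combinations over C(15,4).
Favorable = C(8,2) · C(4,2) · C(3,0) = 168; total = C(15,4) = 1365.
P = 168/1365 = 8/65 ≈ 0.1231.

8/65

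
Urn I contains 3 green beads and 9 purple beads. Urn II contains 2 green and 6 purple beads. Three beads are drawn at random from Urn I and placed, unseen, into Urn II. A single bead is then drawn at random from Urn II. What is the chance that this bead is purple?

Condition on how many of the transferred beads are purple (from Urn I: 9 purple of 12; then Urn II has 11 total).
  0 purple: C(9,0)C(3,3)/C(12,3) = 1/220; then P = 6/11
  1 purple: C(9,1)C(3,2)/C(12,3) = 27/220; then P = 7/11
  2 purple: C(9,2)C(3,1)/C(12,3) = 27/55; then P = 8/11
  3 purple: C(9,3)C(3,0)/C(12,3) = 21/55; then P = 9/11
P(purple from Urn II) = 3/4 ≈ 0.7500.

3/4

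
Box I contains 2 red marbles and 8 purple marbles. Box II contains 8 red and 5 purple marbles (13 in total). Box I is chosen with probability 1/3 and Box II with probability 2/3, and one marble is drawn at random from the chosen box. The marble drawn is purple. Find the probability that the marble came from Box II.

25/51

P(purple | Box I) = 4/5; P(purple | Box II) = 5/13.
P(purple) = 1/3·4/5 + 2/3·5/13 = 34/65.
By Bayes' rule, P(Box II | purple) = 10/39 / 34/65 = 25/51 ≈ 0.4902.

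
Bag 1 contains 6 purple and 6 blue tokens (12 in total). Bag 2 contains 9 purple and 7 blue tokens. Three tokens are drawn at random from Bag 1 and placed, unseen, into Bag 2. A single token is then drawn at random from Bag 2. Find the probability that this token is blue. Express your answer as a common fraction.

Condition on how many of the transferred tokens are blue (from Bag 1: 6 blue of 12; then Bag 2 has 19 total).
  0 blue: C(6,0)C(6,3)/C(12,3) = 1/11; then P = 7/19
  1 blue: C(6,1)C(6,2)/C(12,3) = 9/22; then P = 8/19
  2 blue: C(6,2)C(6,1)/C(12,3) = 9/22; then P = 9/19
  3 blue: C(6,3)C(6,0)/C(12,3) = 1/11; then P = 10/19
P(blue from Bag 2) = 17/38 ≈ 0.4474.

17/38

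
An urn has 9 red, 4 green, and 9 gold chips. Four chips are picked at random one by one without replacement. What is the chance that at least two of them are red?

Sum the hypergeometric tail for j = 2,…,4 red chips.
Favorable = C(9,2)·C(13,2) + C(9,3)·C(13,1) + C(9,4)·C(13,0) = 4026; total = C(22,4) = 7315.
P = 4026/7315 = 366/665 ≈ 0.5504.

366/665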